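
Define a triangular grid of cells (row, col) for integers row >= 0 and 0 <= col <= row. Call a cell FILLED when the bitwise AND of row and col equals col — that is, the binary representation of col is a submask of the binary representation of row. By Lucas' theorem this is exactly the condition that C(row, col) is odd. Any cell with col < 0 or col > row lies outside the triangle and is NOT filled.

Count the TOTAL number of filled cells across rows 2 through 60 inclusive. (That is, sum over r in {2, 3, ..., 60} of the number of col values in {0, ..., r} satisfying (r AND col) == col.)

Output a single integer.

Answer: 598

Derivation:
r2=10 pc1: +2 =2
r3=11 pc2: +4 =6
r4=100 pc1: +2 =8
r5=101 pc2: +4 =12
r6=110 pc2: +4 =16
r7=111 pc3: +8 =24
r8=1000 pc1: +2 =26
r9=1001 pc2: +4 =30
r10=1010 pc2: +4 =34
r11=1011 pc3: +8 =42
r12=1100 pc2: +4 =46
r13=1101 pc3: +8 =54
r14=1110 pc3: +8 =62
r15=1111 pc4: +16 =78
r16=10000 pc1: +2 =80
r17=10001 pc2: +4 =84
r18=10010 pc2: +4 =88
r19=10011 pc3: +8 =96
r20=10100 pc2: +4 =100
r21=10101 pc3: +8 =108
r22=10110 pc3: +8 =116
r23=10111 pc4: +16 =132
r24=11000 pc2: +4 =136
r25=11001 pc3: +8 =144
r26=11010 pc3: +8 =152
r27=11011 pc4: +16 =168
r28=11100 pc3: +8 =176
r29=11101 pc4: +16 =192
r30=11110 pc4: +16 =208
r31=11111 pc5: +32 =240
r32=100000 pc1: +2 =242
r33=100001 pc2: +4 =246
r34=100010 pc2: +4 =250
r35=100011 pc3: +8 =258
r36=100100 pc2: +4 =262
r37=100101 pc3: +8 =270
r38=100110 pc3: +8 =278
r39=100111 pc4: +16 =294
r40=101000 pc2: +4 =298
r41=101001 pc3: +8 =306
r42=101010 pc3: +8 =314
r43=101011 pc4: +16 =330
r44=101100 pc3: +8 =338
r45=101101 pc4: +16 =354
r46=101110 pc4: +16 =370
r47=101111 pc5: +32 =402
r48=110000 pc2: +4 =406
r49=110001 pc3: +8 =414
r50=110010 pc3: +8 =422
r51=110011 pc4: +16 =438
r52=110100 pc3: +8 =446
r53=110101 pc4: +16 =462
r54=110110 pc4: +16 =478
r55=110111 pc5: +32 =510
r56=111000 pc3: +8 =518
r57=111001 pc4: +16 =534
r58=111010 pc4: +16 =550
r59=111011 pc5: +32 =582
r60=111100 pc4: +16 =598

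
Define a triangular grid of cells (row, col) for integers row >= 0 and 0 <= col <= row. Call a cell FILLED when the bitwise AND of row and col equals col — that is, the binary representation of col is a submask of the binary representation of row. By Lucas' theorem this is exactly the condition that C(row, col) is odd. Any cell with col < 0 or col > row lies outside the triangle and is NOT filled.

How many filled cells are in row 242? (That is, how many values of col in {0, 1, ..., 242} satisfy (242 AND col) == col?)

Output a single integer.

242 in binary = 11110010
popcount(242) = number of 1-bits in 11110010 = 5
A col c satisfies (242 AND c) == c iff every set bit of c is also set in 242; each of the 5 set bits of 242 can independently be on or off in c.
count = 2^5 = 32

Answer: 32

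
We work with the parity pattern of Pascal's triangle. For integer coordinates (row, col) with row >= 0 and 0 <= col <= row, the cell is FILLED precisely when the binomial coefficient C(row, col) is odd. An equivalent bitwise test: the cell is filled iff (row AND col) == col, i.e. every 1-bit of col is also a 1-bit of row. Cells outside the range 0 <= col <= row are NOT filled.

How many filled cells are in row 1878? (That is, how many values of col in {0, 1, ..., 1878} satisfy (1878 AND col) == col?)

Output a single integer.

Answer: 128

Derivation:
1878 in binary = 11101010110
popcount(1878) = number of 1-bits in 11101010110 = 7
A col c satisfies (1878 AND c) == c iff every set bit of c is also set in 1878; each of the 7 set bits of 1878 can independently be on or off in c.
count = 2^7 = 128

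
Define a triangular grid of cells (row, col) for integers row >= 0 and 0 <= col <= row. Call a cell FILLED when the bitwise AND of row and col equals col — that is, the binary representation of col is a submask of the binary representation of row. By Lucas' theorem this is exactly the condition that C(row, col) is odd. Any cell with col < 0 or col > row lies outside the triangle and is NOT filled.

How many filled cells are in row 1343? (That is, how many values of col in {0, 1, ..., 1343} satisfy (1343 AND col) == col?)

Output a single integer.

Answer: 256

Derivation:
1343 in binary = 10100111111
popcount(1343) = number of 1-bits in 10100111111 = 8
A col c satisfies (1343 AND c) == c iff every set bit of c is also set in 1343; each of the 8 set bits of 1343 can independently be on or off in c.
count = 2^8 = 256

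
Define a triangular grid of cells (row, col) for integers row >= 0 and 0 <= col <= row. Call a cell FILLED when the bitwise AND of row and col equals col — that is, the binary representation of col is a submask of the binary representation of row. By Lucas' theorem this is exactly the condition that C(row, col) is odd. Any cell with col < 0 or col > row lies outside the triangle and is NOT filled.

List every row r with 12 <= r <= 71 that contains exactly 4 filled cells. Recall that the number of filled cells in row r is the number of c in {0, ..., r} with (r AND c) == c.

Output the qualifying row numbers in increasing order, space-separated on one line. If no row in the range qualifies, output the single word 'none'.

Row r has 2^popcount(r) filled cells, so we need popcount(r) = log2(4) = 2.
Scan r = 12..71 and keep those with exactly 2 one-bits:
r=12=1100 popcount=2 -> KEEP
r=13=1101 popcount=3 -> skip
r=14=1110 popcount=3 -> skip
r=15=1111 popcount=4 -> skip
r=16=10000 popcount=1 -> skip
r=17=10001 popcount=2 -> KEEP
r=18=10010 popcount=2 -> KEEP
r=19=10011 popcount=3 -> skip
r=20=10100 popcount=2 -> KEEP
r=21=10101 popcount=3 -> skip
r=22=10110 popcount=3 -> skip
r=23=10111 popcount=4 -> skip
r=24=11000 popcount=2 -> KEEP
r=25=11001 popcount=3 -> skip
r=26=11010 popcount=3 -> skip
r=27=11011 popcount=4 -> skip
r=28=11100 popcount=3 -> skip
r=29=11101 popcount=4 -> skip
r=30=11110 popcount=4 -> skip
r=31=11111 popcount=5 -> skip
r=32=100000 popcount=1 -> skip
r=33=100001 popcount=2 -> KEEP
r=34=100010 popcount=2 -> KEEP
r=35=100011 popcount=3 -> skip
r=36=100100 popcount=2 -> KEEP
r=37=100101 popcount=3 -> skip
r=38=100110 popcount=3 -> skip
r=39=100111 popcount=4 -> skip
r=40=101000 popcount=2 -> KEEP
r=41=101001 popcount=3 -> skip
r=42=101010 popcount=3 -> skip
r=43=101011 popcount=4 -> skip
r=44=101100 popcount=3 -> skip
r=45=101101 popcount=4 -> skip
r=46=101110 popcount=4 -> skip
r=47=101111 popcount=5 -> skip
r=48=110000 popcount=2 -> KEEP
r=49=110001 popcount=3 -> skip
r=50=110010 popcount=3 -> skip
r=51=110011 popcount=4 -> skip
r=52=110100 popcount=3 -> skip
r=53=110101 popcount=4 -> skip
r=54=110110 popcount=4 -> skip
r=55=110111 popcount=5 -> skip
r=56=111000 popcount=3 -> skip
r=57=111001 popcount=4 -> skip
r=58=111010 popcount=4 -> skip
r=59=111011 popcount=5 -> skip
r=60=111100 popcount=4 -> skip
r=61=111101 popcount=5 -> skip
r=62=111110 popcount=5 -> skip
r=63=111111 popcount=6 -> skip
r=64=1000000 popcount=1 -> skip
r=65=1000001 popcount=2 -> KEEP
r=66=1000010 popcount=2 -> KEEP
r=67=1000011 popcount=3 -> skip
r=68=1000100 popcount=2 -> KEEP
r=69=1000101 popcount=3 -> skip
r=70=1000110 popcount=3 -> skip
r=71=1000111 popcount=4 -> skip
Kept rows: 12 17 18 20 24 33 34 36 40 48 65 66 68

Answer: 12 17 18 20 24 33 34 36 40 48 65 66 68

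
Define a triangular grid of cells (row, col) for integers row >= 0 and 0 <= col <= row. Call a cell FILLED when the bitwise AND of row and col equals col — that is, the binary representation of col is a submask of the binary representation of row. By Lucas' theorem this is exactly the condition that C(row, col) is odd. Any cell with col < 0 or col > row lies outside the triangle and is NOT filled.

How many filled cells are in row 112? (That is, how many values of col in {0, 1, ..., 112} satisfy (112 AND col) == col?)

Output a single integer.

112 in binary = 1110000
popcount(112) = number of 1-bits in 1110000 = 3
A col c satisfies (112 AND c) == c iff every set bit of c is also set in 112; each of the 3 set bits of 112 can independently be on or off in c.
count = 2^3 = 8

Answer: 8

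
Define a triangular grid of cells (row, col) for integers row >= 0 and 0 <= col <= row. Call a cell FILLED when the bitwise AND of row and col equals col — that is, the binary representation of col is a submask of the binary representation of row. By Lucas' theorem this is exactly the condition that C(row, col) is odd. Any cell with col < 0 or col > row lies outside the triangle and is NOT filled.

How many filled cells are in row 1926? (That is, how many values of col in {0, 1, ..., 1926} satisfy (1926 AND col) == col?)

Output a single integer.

Answer: 64

Derivation:
1926 in binary = 11110000110
popcount(1926) = number of 1-bits in 11110000110 = 6
A col c satisfies (1926 AND c) == c iff every set bit of c is also set in 1926; each of the 6 set bits of 1926 can independently be on or off in c.
count = 2^6 = 64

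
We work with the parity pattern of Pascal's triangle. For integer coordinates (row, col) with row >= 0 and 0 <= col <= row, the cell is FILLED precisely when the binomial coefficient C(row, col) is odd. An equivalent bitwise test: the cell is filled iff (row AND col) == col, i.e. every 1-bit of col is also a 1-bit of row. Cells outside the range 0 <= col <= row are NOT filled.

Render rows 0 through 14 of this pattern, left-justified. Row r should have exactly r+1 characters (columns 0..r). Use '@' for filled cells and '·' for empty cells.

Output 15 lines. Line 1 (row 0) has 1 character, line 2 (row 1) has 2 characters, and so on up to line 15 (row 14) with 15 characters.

Answer: @
@@
@·@
@@@@
@···@
@@··@@
@·@·@·@
@@@@@@@@
@·······@
@@······@@
@·@·····@·@
@@@@····@@@@
@···@···@···@
@@··@@··@@··@@
@·@·@·@·@·@·@·@

Derivation:
r0=0: @
r1=1: @@
r2=10: @·@
r3=11: @@@@
r4=100: @···@
r5=101: @@··@@
r6=110: @·@·@·@
r7=111: @@@@@@@@
r8=1000: @·······@
r9=1001: @@······@@
r10=1010: @·@·····@·@
r11=1011: @@@@····@@@@
r12=1100: @···@···@···@
r13=1101: @@··@@··@@··@@
r14=1110: @·@·@·@·@·@·@·@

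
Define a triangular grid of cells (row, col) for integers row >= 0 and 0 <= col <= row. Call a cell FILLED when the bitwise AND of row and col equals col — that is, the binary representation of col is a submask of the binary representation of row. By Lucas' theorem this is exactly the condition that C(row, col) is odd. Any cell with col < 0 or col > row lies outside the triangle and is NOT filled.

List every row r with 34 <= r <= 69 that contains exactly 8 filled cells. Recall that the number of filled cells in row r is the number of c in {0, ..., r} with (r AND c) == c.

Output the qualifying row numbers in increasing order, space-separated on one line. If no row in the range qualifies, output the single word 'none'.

Row r has 2^popcount(r) filled cells, so we need popcount(r) = log2(8) = 3.
Scan r = 34..69 and keep those with exactly 3 one-bits:
r=34=100010 popcount=2 -> skip
r=35=100011 popcount=3 -> KEEP
r=36=100100 popcount=2 -> skip
r=37=100101 popcount=3 -> KEEP
r=38=100110 popcount=3 -> KEEP
r=39=100111 popcount=4 -> skip
r=40=101000 popcount=2 -> skip
r=41=101001 popcount=3 -> KEEP
r=42=101010 popcount=3 -> KEEP
r=43=101011 popcount=4 -> skip
r=44=101100 popcount=3 -> KEEP
r=45=101101 popcount=4 -> skip
r=46=101110 popcount=4 -> skip
r=47=101111 popcount=5 -> skip
r=48=110000 popcount=2 -> skip
r=49=110001 popcount=3 -> KEEP
r=50=110010 popcount=3 -> KEEP
r=51=110011 popcount=4 -> skip
r=52=110100 popcount=3 -> KEEP
r=53=110101 popcount=4 -> skip
r=54=110110 popcount=4 -> skip
r=55=110111 popcount=5 -> skip
r=56=111000 popcount=3 -> KEEP
r=57=111001 popcount=4 -> skip
r=58=111010 popcount=4 -> skip
r=59=111011 popcount=5 -> skip
r=60=111100 popcount=4 -> skip
r=61=111101 popcount=5 -> skip
r=62=111110 popcount=5 -> skip
r=63=111111 popcount=6 -> skip
r=64=1000000 popcount=1 -> skip
r=65=1000001 popcount=2 -> skip
r=66=1000010 popcount=2 -> skip
r=67=1000011 popcount=3 -> KEEP
r=68=1000100 popcount=2 -> skip
r=69=1000101 popcount=3 -> KEEP
Kept rows: 35 37 38 41 42 44 49 50 52 56 67 69

Answer: 35 37 38 41 42 44 49 50 52 56 67 69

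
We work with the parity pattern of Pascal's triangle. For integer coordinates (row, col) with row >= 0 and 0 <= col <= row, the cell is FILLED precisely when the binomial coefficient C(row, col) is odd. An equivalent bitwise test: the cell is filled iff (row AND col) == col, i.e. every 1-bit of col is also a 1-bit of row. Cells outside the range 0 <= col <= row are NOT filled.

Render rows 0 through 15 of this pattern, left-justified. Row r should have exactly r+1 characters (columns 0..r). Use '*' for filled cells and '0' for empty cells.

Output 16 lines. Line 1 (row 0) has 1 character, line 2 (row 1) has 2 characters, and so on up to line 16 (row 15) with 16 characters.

Answer: *
**
*0*
****
*000*
**00**
*0*0*0*
********
*0000000*
**000000**
*0*00000*0*
****0000****
*000*000*000*
**00**00**00**
*0*0*0*0*0*0*0*
****************

Derivation:
r0=0: *
r1=1: **
r2=10: *0*
r3=11: ****
r4=100: *000*
r5=101: **00**
r6=110: *0*0*0*
r7=111: ********
r8=1000: *0000000*
r9=1001: **000000**
r10=1010: *0*00000*0*
r11=1011: ****0000****
r12=1100: *000*000*000*
r13=1101: **00**00**00**
r14=1110: *0*0*0*0*0*0*0*
r15=1111: ****************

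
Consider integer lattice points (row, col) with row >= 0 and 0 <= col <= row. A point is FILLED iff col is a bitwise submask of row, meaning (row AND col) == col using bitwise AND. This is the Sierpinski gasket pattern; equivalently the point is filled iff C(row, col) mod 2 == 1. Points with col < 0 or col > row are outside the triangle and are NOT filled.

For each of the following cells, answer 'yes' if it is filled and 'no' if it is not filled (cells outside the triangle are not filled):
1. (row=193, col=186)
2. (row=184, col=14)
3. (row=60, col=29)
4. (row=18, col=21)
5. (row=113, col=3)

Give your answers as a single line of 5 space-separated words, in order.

(193,186): row=0b11000001, col=0b10111010, row AND col = 0b10000000 = 128; 128 != 186 -> empty
(184,14): row=0b10111000, col=0b1110, row AND col = 0b1000 = 8; 8 != 14 -> empty
(60,29): row=0b111100, col=0b11101, row AND col = 0b11100 = 28; 28 != 29 -> empty
(18,21): col outside [0, 18] -> not filled
(113,3): row=0b1110001, col=0b11, row AND col = 0b1 = 1; 1 != 3 -> empty

Answer: no no no no no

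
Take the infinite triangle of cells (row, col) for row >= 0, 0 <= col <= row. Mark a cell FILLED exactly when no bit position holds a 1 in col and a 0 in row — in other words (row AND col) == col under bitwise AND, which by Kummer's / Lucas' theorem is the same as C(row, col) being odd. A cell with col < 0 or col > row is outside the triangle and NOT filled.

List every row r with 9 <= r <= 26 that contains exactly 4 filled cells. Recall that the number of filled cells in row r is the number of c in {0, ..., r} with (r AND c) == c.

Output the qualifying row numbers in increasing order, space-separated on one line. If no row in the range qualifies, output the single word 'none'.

Answer: 9 10 12 17 18 20 24

Derivation:
Row r has 2^popcount(r) filled cells, so we need popcount(r) = log2(4) = 2.
Scan r = 9..26 and keep those with exactly 2 one-bits:
r=9=1001 popcount=2 -> KEEP
r=10=1010 popcount=2 -> KEEP
r=11=1011 popcount=3 -> skip
r=12=1100 popcount=2 -> KEEP
r=13=1101 popcount=3 -> skip
r=14=1110 popcount=3 -> skip
r=15=1111 popcount=4 -> skip
r=16=10000 popcount=1 -> skip
r=17=10001 popcount=2 -> KEEP
r=18=10010 popcount=2 -> KEEP
r=19=10011 popcount=3 -> skip
r=20=10100 popcount=2 -> KEEP
r=21=10101 popcount=3 -> skip
r=22=10110 popcount=3 -> skip
r=23=10111 popcount=4 -> skip
r=24=11000 popcount=2 -> KEEP
r=25=11001 popcount=3 -> skip
r=26=11010 popcount=3 -> skip
Kept rows: 9 10 12 17 18 20 24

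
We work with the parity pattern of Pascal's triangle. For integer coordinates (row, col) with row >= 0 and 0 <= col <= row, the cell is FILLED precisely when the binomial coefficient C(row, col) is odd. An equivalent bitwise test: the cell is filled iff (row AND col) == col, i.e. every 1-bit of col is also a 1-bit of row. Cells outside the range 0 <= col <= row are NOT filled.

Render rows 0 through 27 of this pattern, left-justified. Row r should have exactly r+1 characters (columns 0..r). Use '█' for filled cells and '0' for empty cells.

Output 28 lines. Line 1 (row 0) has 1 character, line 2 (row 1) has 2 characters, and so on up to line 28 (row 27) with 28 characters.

r0=0: █
r1=1: ██
r2=10: █0█
r3=11: ████
r4=100: █000█
r5=101: ██00██
r6=110: █0█0█0█
r7=111: ████████
r8=1000: █0000000█
r9=1001: ██000000██
r10=1010: █0█00000█0█
r11=1011: ████0000████
r12=1100: █000█000█000█
r13=1101: ██00██00██00██
r14=1110: █0█0█0█0█0█0█0█
r15=1111: ████████████████
r16=10000: █000000000000000█
r17=10001: ██00000000000000██
r18=10010: █0█0000000000000█0█
r19=10011: ████000000000000████
r20=10100: █000█00000000000█000█
r21=10101: ██00██0000000000██00██
r22=10110: █0█0█0█000000000█0█0█0█
r23=10111: ████████00000000████████
r24=11000: █0000000█0000000█0000000█
r25=11001: ██000000██000000██000000██
r26=11010: █0█00000█0█00000█0█00000█0█
r27=11011: ████0000████0000████0000████

Answer: █
██
█0█
████
█000█
██00██
█0█0█0█
████████
█0000000█
██000000██
█0█00000█0█
████0000████
█000█000█000█
██00██00██00██
█0█0█0█0█0█0█0█
████████████████
█000000000000000█
██00000000000000██
█0█0000000000000█0█
████000000000000████
█000█00000000000█000█
██00██0000000000██00██
█0█0█0█000000000█0█0█0█
████████00000000████████
█0000000█0000000█0000000█
██000000██000000██000000██
█0█00000█0█00000█0█00000█0█
████0000████0000████0000████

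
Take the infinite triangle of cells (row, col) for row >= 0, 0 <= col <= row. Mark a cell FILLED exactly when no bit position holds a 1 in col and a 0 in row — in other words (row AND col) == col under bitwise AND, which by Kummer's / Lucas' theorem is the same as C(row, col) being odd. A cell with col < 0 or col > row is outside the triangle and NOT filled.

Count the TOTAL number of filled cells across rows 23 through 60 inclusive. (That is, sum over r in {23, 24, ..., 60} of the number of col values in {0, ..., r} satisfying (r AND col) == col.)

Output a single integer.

Answer: 482

Derivation:
r23=10111 pc4: +16 =16
r24=11000 pc2: +4 =20
r25=11001 pc3: +8 =28
r26=11010 pc3: +8 =36
r27=11011 pc4: +16 =52
r28=11100 pc3: +8 =60
r29=11101 pc4: +16 =76
r30=11110 pc4: +16 =92
r31=11111 pc5: +32 =124
r32=100000 pc1: +2 =126
r33=100001 pc2: +4 =130
r34=100010 pc2: +4 =134
r35=100011 pc3: +8 =142
r36=100100 pc2: +4 =146
r37=100101 pc3: +8 =154
r38=100110 pc3: +8 =162
r39=100111 pc4: +16 =178
r40=101000 pc2: +4 =182
r41=101001 pc3: +8 =190
r42=101010 pc3: +8 =198
r43=101011 pc4: +16 =214
r44=101100 pc3: +8 =222
r45=101101 pc4: +16 =238
r46=101110 pc4: +16 =254
r47=101111 pc5: +32 =286
r48=110000 pc2: +4 =290
r49=110001 pc3: +8 =298
r50=110010 pc3: +8 =306
r51=110011 pc4: +16 =322
r52=110100 pc3: +8 =330
r53=110101 pc4: +16 =346
r54=110110 pc4: +16 =362
r55=110111 pc5: +32 =394
r56=111000 pc3: +8 =402
r57=111001 pc4: +16 =418
r58=111010 pc4: +16 =434
r59=111011 pc5: +32 =466
r60=111100 pc4: +16 =482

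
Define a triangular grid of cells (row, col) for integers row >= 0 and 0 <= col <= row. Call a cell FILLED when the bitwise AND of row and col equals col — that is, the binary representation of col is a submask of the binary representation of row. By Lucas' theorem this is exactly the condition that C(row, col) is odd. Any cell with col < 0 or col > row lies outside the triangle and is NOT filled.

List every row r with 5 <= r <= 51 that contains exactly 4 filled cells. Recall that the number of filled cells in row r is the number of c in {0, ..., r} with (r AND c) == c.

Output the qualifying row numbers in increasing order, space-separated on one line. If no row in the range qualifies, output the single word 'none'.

Row r has 2^popcount(r) filled cells, so we need popcount(r) = log2(4) = 2.
Scan r = 5..51 and keep those with exactly 2 one-bits:
r=5=101 popcount=2 -> KEEP
r=6=110 popcount=2 -> KEEP
r=7=111 popcount=3 -> skip
r=8=1000 popcount=1 -> skip
r=9=1001 popcount=2 -> KEEP
r=10=1010 popcount=2 -> KEEP
r=11=1011 popcount=3 -> skip
r=12=1100 popcount=2 -> KEEP
r=13=1101 popcount=3 -> skip
r=14=1110 popcount=3 -> skip
r=15=1111 popcount=4 -> skip
r=16=10000 popcount=1 -> skip
r=17=10001 popcount=2 -> KEEP
r=18=10010 popcount=2 -> KEEP
r=19=10011 popcount=3 -> skip
r=20=10100 popcount=2 -> KEEP
r=21=10101 popcount=3 -> skip
r=22=10110 popcount=3 -> skip
r=23=10111 popcount=4 -> skip
r=24=11000 popcount=2 -> KEEP
r=25=11001 popcount=3 -> skip
r=26=11010 popcount=3 -> skip
r=27=11011 popcount=4 -> skip
r=28=11100 popcount=3 -> skip
r=29=11101 popcount=4 -> skip
r=30=11110 popcount=4 -> skip
r=31=11111 popcount=5 -> skip
r=32=100000 popcount=1 -> skip
r=33=100001 popcount=2 -> KEEP
r=34=100010 popcount=2 -> KEEP
r=35=100011 popcount=3 -> skip
r=36=100100 popcount=2 -> KEEP
r=37=100101 popcount=3 -> skip
r=38=100110 popcount=3 -> skip
r=39=100111 popcount=4 -> skip
r=40=101000 popcount=2 -> KEEP
r=41=101001 popcount=3 -> skip
r=42=101010 popcount=3 -> skip
r=43=101011 popcount=4 -> skip
r=44=101100 popcount=3 -> skip
r=45=101101 popcount=4 -> skip
r=46=101110 popcount=4 -> skip
r=47=101111 popcount=5 -> skip
r=48=110000 popcount=2 -> KEEP
r=49=110001 popcount=3 -> skip
r=50=110010 popcount=3 -> skip
r=51=110011 popcount=4 -> skip
Kept rows: 5 6 9 10 12 17 18 20 24 33 34 36 40 48

Answer: 5 6 9 10 12 17 18 20 24 33 34 36 40 48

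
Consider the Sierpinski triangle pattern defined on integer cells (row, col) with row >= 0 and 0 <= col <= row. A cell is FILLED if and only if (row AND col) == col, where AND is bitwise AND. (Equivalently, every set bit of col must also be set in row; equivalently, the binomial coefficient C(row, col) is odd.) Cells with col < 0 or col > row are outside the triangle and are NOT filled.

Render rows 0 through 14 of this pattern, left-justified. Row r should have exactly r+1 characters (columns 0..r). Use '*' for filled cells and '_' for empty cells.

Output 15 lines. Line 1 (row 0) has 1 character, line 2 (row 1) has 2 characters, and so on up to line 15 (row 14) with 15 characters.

r0=0: *
r1=1: **
r2=10: *_*
r3=11: ****
r4=100: *___*
r5=101: **__**
r6=110: *_*_*_*
r7=111: ********
r8=1000: *_______*
r9=1001: **______**
r10=1010: *_*_____*_*
r11=1011: ****____****
r12=1100: *___*___*___*
r13=1101: **__**__**__**
r14=1110: *_*_*_*_*_*_*_*

Answer: *
**
*_*
****
*___*
**__**
*_*_*_*
********
*_______*
**______**
*_*_____*_*
****____****
*___*___*___*
**__**__**__**
*_*_*_*_*_*_*_*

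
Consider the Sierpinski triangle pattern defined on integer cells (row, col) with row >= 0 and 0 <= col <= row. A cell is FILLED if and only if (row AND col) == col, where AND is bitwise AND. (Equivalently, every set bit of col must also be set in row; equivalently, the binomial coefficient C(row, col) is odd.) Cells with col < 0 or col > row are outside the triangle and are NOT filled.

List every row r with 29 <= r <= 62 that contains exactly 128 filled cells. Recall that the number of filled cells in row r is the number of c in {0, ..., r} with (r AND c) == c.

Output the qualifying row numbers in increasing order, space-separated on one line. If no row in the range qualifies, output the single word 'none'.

Row r has 2^popcount(r) filled cells, so we need popcount(r) = log2(128) = 7.
Scan r = 29..62 and keep those with exactly 7 one-bits:
r=29=11101 popcount=4 -> skip
r=30=11110 popcount=4 -> skip
r=31=11111 popcount=5 -> skip
r=32=100000 popcount=1 -> skip
r=33=100001 popcount=2 -> skip
r=34=100010 popcount=2 -> skip
r=35=100011 popcount=3 -> skip
r=36=100100 popcount=2 -> skip
r=37=100101 popcount=3 -> skip
r=38=100110 popcount=3 -> skip
r=39=100111 popcount=4 -> skip
r=40=101000 popcount=2 -> skip
r=41=101001 popcount=3 -> skip
r=42=101010 popcount=3 -> skip
r=43=101011 popcount=4 -> skip
r=44=101100 popcount=3 -> skip
r=45=101101 popcount=4 -> skip
r=46=101110 popcount=4 -> skip
r=47=101111 popcount=5 -> skip
r=48=110000 popcount=2 -> skip
r=49=110001 popcount=3 -> skip
r=50=110010 popcount=3 -> skip
r=51=110011 popcount=4 -> skip
r=52=110100 popcount=3 -> skip
r=53=110101 popcount=4 -> skip
r=54=110110 popcount=4 -> skip
r=55=110111 popcount=5 -> skip
r=56=111000 popcount=3 -> skip
r=57=111001 popcount=4 -> skip
r=58=111010 popcount=4 -> skip
r=59=111011 popcount=5 -> skip
r=60=111100 popcount=4 -> skip
r=61=111101 popcount=5 -> skip
r=62=111110 popcount=5 -> skip
Kept rows: none

Answer: none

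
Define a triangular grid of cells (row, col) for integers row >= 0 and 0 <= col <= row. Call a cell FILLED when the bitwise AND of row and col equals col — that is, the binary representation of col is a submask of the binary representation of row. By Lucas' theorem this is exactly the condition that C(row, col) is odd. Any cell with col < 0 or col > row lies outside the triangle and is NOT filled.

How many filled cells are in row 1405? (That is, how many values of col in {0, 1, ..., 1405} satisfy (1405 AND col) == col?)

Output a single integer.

Answer: 256

Derivation:
1405 in binary = 10101111101
popcount(1405) = number of 1-bits in 10101111101 = 8
A col c satisfies (1405 AND c) == c iff every set bit of c is also set in 1405; each of the 8 set bits of 1405 can independently be on or off in c.
count = 2^8 = 256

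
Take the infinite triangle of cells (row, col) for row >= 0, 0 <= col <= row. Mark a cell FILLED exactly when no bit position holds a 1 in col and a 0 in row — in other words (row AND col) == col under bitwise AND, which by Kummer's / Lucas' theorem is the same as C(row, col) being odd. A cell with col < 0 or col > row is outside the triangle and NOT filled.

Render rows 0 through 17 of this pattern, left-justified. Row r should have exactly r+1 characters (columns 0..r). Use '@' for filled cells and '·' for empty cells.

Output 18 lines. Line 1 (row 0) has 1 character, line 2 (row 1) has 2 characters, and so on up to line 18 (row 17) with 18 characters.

Answer: @
@@
@·@
@@@@
@···@
@@··@@
@·@·@·@
@@@@@@@@
@·······@
@@······@@
@·@·····@·@
@@@@····@@@@
@···@···@···@
@@··@@··@@··@@
@·@·@·@·@·@·@·@
@@@@@@@@@@@@@@@@
@···············@
@@··············@@

Derivation:
r0=0: @
r1=1: @@
r2=10: @·@
r3=11: @@@@
r4=100: @···@
r5=101: @@··@@
r6=110: @·@·@·@
r7=111: @@@@@@@@
r8=1000: @·······@
r9=1001: @@······@@
r10=1010: @·@·····@·@
r11=1011: @@@@····@@@@
r12=1100: @···@···@···@
r13=1101: @@··@@··@@··@@
r14=1110: @·@·@·@·@·@·@·@
r15=1111: @@@@@@@@@@@@@@@@
r16=10000: @···············@
r17=10001: @@··············@@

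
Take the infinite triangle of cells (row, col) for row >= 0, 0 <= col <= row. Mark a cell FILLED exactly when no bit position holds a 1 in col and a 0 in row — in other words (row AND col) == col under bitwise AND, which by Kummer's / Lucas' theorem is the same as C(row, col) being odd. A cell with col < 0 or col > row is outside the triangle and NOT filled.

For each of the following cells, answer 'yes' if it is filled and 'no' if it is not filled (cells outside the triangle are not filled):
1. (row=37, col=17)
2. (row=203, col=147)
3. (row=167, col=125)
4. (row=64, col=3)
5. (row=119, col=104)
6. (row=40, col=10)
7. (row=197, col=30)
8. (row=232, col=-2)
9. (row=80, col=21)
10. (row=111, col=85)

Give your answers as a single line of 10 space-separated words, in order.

(37,17): row=0b100101, col=0b10001, row AND col = 0b1 = 1; 1 != 17 -> empty
(203,147): row=0b11001011, col=0b10010011, row AND col = 0b10000011 = 131; 131 != 147 -> empty
(167,125): row=0b10100111, col=0b1111101, row AND col = 0b100101 = 37; 37 != 125 -> empty
(64,3): row=0b1000000, col=0b11, row AND col = 0b0 = 0; 0 != 3 -> empty
(119,104): row=0b1110111, col=0b1101000, row AND col = 0b1100000 = 96; 96 != 104 -> empty
(40,10): row=0b101000, col=0b1010, row AND col = 0b1000 = 8; 8 != 10 -> empty
(197,30): row=0b11000101, col=0b11110, row AND col = 0b100 = 4; 4 != 30 -> empty
(232,-2): col outside [0, 232] -> not filled
(80,21): row=0b1010000, col=0b10101, row AND col = 0b10000 = 16; 16 != 21 -> empty
(111,85): row=0b1101111, col=0b1010101, row AND col = 0b1000101 = 69; 69 != 85 -> empty

Answer: no no no no no no no no no no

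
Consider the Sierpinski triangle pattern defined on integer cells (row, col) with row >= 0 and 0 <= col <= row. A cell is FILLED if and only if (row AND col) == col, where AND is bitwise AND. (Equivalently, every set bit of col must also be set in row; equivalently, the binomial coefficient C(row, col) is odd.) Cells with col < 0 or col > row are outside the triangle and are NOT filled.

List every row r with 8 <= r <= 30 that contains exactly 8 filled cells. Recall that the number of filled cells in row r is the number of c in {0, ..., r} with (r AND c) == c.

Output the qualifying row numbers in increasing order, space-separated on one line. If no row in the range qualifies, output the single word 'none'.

Answer: 11 13 14 19 21 22 25 26 28

Derivation:
Row r has 2^popcount(r) filled cells, so we need popcount(r) = log2(8) = 3.
Scan r = 8..30 and keep those with exactly 3 one-bits:
r=8=1000 popcount=1 -> skip
r=9=1001 popcount=2 -> skip
r=10=1010 popcount=2 -> skip
r=11=1011 popcount=3 -> KEEP
r=12=1100 popcount=2 -> skip
r=13=1101 popcount=3 -> KEEP
r=14=1110 popcount=3 -> KEEP
r=15=1111 popcount=4 -> skip
r=16=10000 popcount=1 -> skip
r=17=10001 popcount=2 -> skip
r=18=10010 popcount=2 -> skip
r=19=10011 popcount=3 -> KEEP
r=20=10100 popcount=2 -> skip
r=21=10101 popcount=3 -> KEEP
r=22=10110 popcount=3 -> KEEP
r=23=10111 popcount=4 -> skip
r=24=11000 popcount=2 -> skip
r=25=11001 popcount=3 -> KEEP
r=26=11010 popcount=3 -> KEEP
r=27=11011 popcount=4 -> skip
r=28=11100 popcount=3 -> KEEP
r=29=11101 popcount=4 -> skip
r=30=11110 popcount=4 -> skip
Kept rows: 11 13 14 19 21 22 25 26 28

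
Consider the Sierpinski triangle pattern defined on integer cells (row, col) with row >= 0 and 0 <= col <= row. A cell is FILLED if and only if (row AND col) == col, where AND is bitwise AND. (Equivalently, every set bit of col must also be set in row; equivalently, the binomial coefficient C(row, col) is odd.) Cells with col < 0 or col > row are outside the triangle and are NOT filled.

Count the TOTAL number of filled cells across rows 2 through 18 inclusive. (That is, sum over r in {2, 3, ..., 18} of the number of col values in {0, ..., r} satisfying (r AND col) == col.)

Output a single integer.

Answer: 88

Derivation:
r2=10 pc1: +2 =2
r3=11 pc2: +4 =6
r4=100 pc1: +2 =8
r5=101 pc2: +4 =12
r6=110 pc2: +4 =16
r7=111 pc3: +8 =24
r8=1000 pc1: +2 =26
r9=1001 pc2: +4 =30
r10=1010 pc2: +4 =34
r11=1011 pc3: +8 =42
r12=1100 pc2: +4 =46
r13=1101 pc3: +8 =54
r14=1110 pc3: +8 =62
r15=1111 pc4: +16 =78
r16=10000 pc1: +2 =80
r17=10001 pc2: +4 =84
r18=10010 pc2: +4 =88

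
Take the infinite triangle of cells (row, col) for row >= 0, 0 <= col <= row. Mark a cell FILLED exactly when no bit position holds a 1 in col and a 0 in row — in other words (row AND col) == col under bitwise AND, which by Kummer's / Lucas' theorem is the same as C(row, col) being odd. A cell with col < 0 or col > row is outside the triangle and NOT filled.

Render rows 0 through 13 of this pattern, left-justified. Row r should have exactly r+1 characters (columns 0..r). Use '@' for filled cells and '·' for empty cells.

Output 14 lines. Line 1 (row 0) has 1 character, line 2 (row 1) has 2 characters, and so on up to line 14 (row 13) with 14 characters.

r0=0: @
r1=1: @@
r2=10: @·@
r3=11: @@@@
r4=100: @···@
r5=101: @@··@@
r6=110: @·@·@·@
r7=111: @@@@@@@@
r8=1000: @·······@
r9=1001: @@······@@
r10=1010: @·@·····@·@
r11=1011: @@@@····@@@@
r12=1100: @···@···@···@
r13=1101: @@··@@··@@··@@

Answer: @
@@
@·@
@@@@
@···@
@@··@@
@·@·@·@
@@@@@@@@
@·······@
@@······@@
@·@·····@·@
@@@@····@@@@
@···@···@···@
@@··@@··@@··@@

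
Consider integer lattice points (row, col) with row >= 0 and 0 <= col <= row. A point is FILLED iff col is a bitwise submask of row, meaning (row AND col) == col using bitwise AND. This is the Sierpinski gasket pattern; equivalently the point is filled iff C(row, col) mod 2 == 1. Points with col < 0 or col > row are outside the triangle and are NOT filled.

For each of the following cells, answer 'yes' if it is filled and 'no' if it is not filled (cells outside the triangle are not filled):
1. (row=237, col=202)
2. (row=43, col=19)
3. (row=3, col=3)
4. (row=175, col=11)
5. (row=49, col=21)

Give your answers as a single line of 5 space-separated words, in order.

Answer: no no yes yes no

Derivation:
(237,202): row=0b11101101, col=0b11001010, row AND col = 0b11001000 = 200; 200 != 202 -> empty
(43,19): row=0b101011, col=0b10011, row AND col = 0b11 = 3; 3 != 19 -> empty
(3,3): row=0b11, col=0b11, row AND col = 0b11 = 3; 3 == 3 -> filled
(175,11): row=0b10101111, col=0b1011, row AND col = 0b1011 = 11; 11 == 11 -> filled
(49,21): row=0b110001, col=0b10101, row AND col = 0b10001 = 17; 17 != 21 -> empty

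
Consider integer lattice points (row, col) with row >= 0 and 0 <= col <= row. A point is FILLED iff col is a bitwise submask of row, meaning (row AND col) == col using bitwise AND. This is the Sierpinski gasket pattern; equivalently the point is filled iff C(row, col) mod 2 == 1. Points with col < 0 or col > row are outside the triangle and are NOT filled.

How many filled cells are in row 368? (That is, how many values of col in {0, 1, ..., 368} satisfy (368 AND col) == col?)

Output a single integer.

Answer: 16

Derivation:
368 in binary = 101110000
popcount(368) = number of 1-bits in 101110000 = 4
A col c satisfies (368 AND c) == c iff every set bit of c is also set in 368; each of the 4 set bits of 368 can independently be on or off in c.
count = 2^4 = 16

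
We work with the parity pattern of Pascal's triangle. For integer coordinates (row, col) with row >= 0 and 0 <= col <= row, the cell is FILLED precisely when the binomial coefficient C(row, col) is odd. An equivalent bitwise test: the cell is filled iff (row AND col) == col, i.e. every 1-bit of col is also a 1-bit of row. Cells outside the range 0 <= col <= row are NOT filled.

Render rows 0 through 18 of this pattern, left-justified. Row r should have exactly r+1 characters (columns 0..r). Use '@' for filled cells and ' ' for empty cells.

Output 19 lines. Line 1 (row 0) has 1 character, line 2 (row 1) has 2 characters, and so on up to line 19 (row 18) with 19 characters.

r0=0: @
r1=1: @@
r2=10: @ @
r3=11: @@@@
r4=100: @   @
r5=101: @@  @@
r6=110: @ @ @ @
r7=111: @@@@@@@@
r8=1000: @       @
r9=1001: @@      @@
r10=1010: @ @     @ @
r11=1011: @@@@    @@@@
r12=1100: @   @   @   @
r13=1101: @@  @@  @@  @@
r14=1110: @ @ @ @ @ @ @ @
r15=1111: @@@@@@@@@@@@@@@@
r16=10000: @               @
r17=10001: @@              @@
r18=10010: @ @             @ @

Answer: @
@@
@ @
@@@@
@   @
@@  @@
@ @ @ @
@@@@@@@@
@       @
@@      @@
@ @     @ @
@@@@    @@@@
@   @   @   @
@@  @@  @@  @@
@ @ @ @ @ @ @ @
@@@@@@@@@@@@@@@@
@               @
@@              @@
@ @             @ @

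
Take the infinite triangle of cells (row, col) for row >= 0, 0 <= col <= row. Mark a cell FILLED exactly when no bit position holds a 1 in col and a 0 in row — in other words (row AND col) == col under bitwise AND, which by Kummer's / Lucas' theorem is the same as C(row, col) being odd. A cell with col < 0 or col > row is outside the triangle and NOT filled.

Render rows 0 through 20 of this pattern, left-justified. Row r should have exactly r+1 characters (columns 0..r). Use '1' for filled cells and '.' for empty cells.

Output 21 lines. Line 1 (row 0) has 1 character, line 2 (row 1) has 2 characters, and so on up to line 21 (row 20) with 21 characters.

Answer: 1
11
1.1
1111
1...1
11..11
1.1.1.1
11111111
1.......1
11......11
1.1.....1.1
1111....1111
1...1...1...1
11..11..11..11
1.1.1.1.1.1.1.1
1111111111111111
1...............1
11..............11
1.1.............1.1
1111............1111
1...1...........1...1

Derivation:
r0=0: 1
r1=1: 11
r2=10: 1.1
r3=11: 1111
r4=100: 1...1
r5=101: 11..11
r6=110: 1.1.1.1
r7=111: 11111111
r8=1000: 1.......1
r9=1001: 11......11
r10=1010: 1.1.....1.1
r11=1011: 1111....1111
r12=1100: 1...1...1...1
r13=1101: 11..11..11..11
r14=1110: 1.1.1.1.1.1.1.1
r15=1111: 1111111111111111
r16=10000: 1...............1
r17=10001: 11..............11
r18=10010: 1.1.............1.1
r19=10011: 1111............1111
r20=10100: 1...1...........1...1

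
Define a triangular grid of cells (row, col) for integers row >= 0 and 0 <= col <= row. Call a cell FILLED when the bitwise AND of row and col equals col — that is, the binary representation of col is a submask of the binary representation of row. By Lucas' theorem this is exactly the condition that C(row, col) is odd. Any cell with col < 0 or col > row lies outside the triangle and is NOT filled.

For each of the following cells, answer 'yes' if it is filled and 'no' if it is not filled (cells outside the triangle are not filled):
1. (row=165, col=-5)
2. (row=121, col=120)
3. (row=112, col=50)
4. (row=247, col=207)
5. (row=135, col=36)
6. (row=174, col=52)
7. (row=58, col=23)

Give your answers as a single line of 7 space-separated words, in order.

Answer: no yes no no no no no

Derivation:
(165,-5): col outside [0, 165] -> not filled
(121,120): row=0b1111001, col=0b1111000, row AND col = 0b1111000 = 120; 120 == 120 -> filled
(112,50): row=0b1110000, col=0b110010, row AND col = 0b110000 = 48; 48 != 50 -> empty
(247,207): row=0b11110111, col=0b11001111, row AND col = 0b11000111 = 199; 199 != 207 -> empty
(135,36): row=0b10000111, col=0b100100, row AND col = 0b100 = 4; 4 != 36 -> empty
(174,52): row=0b10101110, col=0b110100, row AND col = 0b100100 = 36; 36 != 52 -> empty
(58,23): row=0b111010, col=0b10111, row AND col = 0b10010 = 18; 18 != 23 -> empty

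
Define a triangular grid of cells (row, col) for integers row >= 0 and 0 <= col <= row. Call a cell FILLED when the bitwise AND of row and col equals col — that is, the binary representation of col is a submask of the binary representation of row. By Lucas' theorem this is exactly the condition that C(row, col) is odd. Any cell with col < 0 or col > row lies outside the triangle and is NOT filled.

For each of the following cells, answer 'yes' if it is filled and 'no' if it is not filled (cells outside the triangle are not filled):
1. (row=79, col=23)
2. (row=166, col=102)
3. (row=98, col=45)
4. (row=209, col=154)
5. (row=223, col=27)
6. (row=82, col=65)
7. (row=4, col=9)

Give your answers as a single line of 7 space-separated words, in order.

(79,23): row=0b1001111, col=0b10111, row AND col = 0b111 = 7; 7 != 23 -> empty
(166,102): row=0b10100110, col=0b1100110, row AND col = 0b100110 = 38; 38 != 102 -> empty
(98,45): row=0b1100010, col=0b101101, row AND col = 0b100000 = 32; 32 != 45 -> empty
(209,154): row=0b11010001, col=0b10011010, row AND col = 0b10010000 = 144; 144 != 154 -> empty
(223,27): row=0b11011111, col=0b11011, row AND col = 0b11011 = 27; 27 == 27 -> filled
(82,65): row=0b1010010, col=0b1000001, row AND col = 0b1000000 = 64; 64 != 65 -> empty
(4,9): col outside [0, 4] -> not filled

Answer: no no no no yes no no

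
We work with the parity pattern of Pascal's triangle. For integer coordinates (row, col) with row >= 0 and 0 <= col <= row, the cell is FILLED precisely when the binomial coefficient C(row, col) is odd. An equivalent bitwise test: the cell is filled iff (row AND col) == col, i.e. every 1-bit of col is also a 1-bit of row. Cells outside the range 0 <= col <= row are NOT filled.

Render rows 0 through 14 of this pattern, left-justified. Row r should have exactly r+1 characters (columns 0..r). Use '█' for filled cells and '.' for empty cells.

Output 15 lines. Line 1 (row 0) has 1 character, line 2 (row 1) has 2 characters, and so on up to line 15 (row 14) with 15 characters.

r0=0: █
r1=1: ██
r2=10: █.█
r3=11: ████
r4=100: █...█
r5=101: ██..██
r6=110: █.█.█.█
r7=111: ████████
r8=1000: █.......█
r9=1001: ██......██
r10=1010: █.█.....█.█
r11=1011: ████....████
r12=1100: █...█...█...█
r13=1101: ██..██..██..██
r14=1110: █.█.█.█.█.█.█.█

Answer: █
██
█.█
████
█...█
██..██
█.█.█.█
████████
█.......█
██......██
█.█.....█.█
████....████
█...█...█...█
██..██..██..██
█.█.█.█.█.█.█.█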